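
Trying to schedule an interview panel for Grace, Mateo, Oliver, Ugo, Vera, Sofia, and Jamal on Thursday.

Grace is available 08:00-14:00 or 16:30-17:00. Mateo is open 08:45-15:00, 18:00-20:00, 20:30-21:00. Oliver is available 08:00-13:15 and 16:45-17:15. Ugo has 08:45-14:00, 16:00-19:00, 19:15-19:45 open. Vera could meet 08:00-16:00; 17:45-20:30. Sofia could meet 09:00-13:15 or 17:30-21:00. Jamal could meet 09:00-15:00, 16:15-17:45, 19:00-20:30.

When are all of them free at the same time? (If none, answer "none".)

09:00-13:15

Grace ∩ Mateo: 08:45-14:00.
Grace ∩ Mateo ∩ Oliver: 08:45-13:15.
Grace ∩ Mateo ∩ Oliver ∩ Ugo: 08:45-13:15.
Grace ∩ Mateo ∩ Oliver ∩ Ugo ∩ Vera: 08:45-13:15.
Grace ∩ Mateo ∩ Oliver ∩ Ugo ∩ Vera ∩ Sofia: 09:00-13:15.
Grace ∩ Mateo ∩ Oliver ∩ Ugo ∩ Vera ∩ Sofia ∩ Jamal: 09:00-13:15.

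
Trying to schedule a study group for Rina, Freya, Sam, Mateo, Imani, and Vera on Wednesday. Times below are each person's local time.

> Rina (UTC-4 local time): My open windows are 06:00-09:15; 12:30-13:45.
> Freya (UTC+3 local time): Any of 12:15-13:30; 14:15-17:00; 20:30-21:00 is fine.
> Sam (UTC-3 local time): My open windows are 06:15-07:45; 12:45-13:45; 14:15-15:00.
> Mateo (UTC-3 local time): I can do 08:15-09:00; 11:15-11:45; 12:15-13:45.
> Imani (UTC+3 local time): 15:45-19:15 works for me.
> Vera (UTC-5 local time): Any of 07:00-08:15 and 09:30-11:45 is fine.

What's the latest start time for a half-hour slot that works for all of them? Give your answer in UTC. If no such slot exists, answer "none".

Rina in UTC: 10:00-13:15, 16:30-17:45 (add 4h to convert from UTC-4).
Freya in UTC: 09:15-10:30, 11:15-14:00, 17:30-18:00 (subtract 3h to convert from UTC+3).
Sam in UTC: 09:15-10:45, 15:45-16:45, 17:15-18:00 (add 3h to convert from UTC-3).
Mateo in UTC: 11:15-12:00, 14:15-14:45, 15:15-16:45 (add 3h to convert from UTC-3).
Imani in UTC: 12:45-16:15 (subtract 3h to convert from UTC+3).
Vera in UTC: 12:00-13:15, 14:30-16:45 (add 5h to convert from UTC-5).
Rina ∩ Freya: 10:00-10:30, 11:15-13:15, 17:30-17:45.
Rina ∩ Freya ∩ Sam: 10:00-10:30, 17:30-17:45.
Rina ∩ Freya ∩ Sam ∩ Mateo: ∅.
Rina ∩ Freya ∩ Sam ∩ Mateo ∩ Imani: ∅.
Rina ∩ Freya ∩ Sam ∩ Mateo ∩ Imani ∩ Vera: ∅.
There is no time when everyone is free.
No common window is at least 30 minutes long.

none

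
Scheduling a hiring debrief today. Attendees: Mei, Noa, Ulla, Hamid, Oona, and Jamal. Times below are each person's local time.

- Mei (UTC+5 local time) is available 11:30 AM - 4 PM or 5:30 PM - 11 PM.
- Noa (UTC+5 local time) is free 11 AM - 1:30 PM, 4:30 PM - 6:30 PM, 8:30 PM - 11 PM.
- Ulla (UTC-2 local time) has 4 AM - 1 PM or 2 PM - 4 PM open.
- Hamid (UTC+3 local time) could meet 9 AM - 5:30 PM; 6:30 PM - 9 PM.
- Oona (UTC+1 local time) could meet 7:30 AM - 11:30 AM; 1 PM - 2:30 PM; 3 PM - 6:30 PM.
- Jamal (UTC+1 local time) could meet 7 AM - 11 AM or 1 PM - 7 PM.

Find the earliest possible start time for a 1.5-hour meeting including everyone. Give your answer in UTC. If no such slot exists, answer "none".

06:30

Mei in UTC: 06:30-11:00, 12:30-18:00 (subtract 5h to convert from UTC+5).
Noa in UTC: 06:00-08:30, 11:30-13:30, 15:30-18:00 (subtract 5h to convert from UTC+5).
Ulla in UTC: 06:00-15:00, 16:00-18:00 (add 2h to convert from UTC-2).
Hamid in UTC: 06:00-14:30, 15:30-18:00 (subtract 3h to convert from UTC+3).
Oona in UTC: 06:30-10:30, 12:00-13:30, 14:00-17:30 (subtract 1h to convert from UTC+1).
Jamal in UTC: 06:00-10:00, 12:00-18:00 (subtract 1h to convert from UTC+1).
Mei ∩ Noa: 06:30-08:30, 12:30-13:30, 15:30-18:00.
Mei ∩ Noa ∩ Ulla: 06:30-08:30, 12:30-13:30, 16:00-18:00.
Mei ∩ Noa ∩ Ulla ∩ Hamid: 06:30-08:30, 12:30-13:30, 16:00-18:00.
Mei ∩ Noa ∩ Ulla ∩ Hamid ∩ Oona: 06:30-08:30, 12:30-13:30, 16:00-17:30.
Mei ∩ Noa ∩ Ulla ∩ Hamid ∩ Oona ∩ Jamal: 06:30-08:30, 12:30-13:30, 16:00-17:30.
Those are the intersection windows.
The first common window of at least 90 minutes is 06:30-08:30, so the earliest start is 06:30.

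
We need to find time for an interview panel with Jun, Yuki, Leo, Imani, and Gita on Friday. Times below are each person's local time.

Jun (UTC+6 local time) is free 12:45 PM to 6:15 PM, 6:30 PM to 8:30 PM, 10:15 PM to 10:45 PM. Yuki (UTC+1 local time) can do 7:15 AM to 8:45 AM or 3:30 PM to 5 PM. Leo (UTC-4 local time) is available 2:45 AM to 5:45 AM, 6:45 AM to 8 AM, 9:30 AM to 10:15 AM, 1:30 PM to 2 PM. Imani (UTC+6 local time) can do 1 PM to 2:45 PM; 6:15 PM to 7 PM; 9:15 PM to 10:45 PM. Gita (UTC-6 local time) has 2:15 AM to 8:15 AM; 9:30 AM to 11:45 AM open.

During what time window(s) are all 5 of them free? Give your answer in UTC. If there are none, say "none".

Jun in UTC: 06:45-12:15, 12:30-14:30, 16:15-16:45 (subtract 6h to convert from UTC+6).
Yuki in UTC: 06:15-07:45, 14:30-16:00 (subtract 1h to convert from UTC+1).
Leo in UTC: 06:45-09:45, 10:45-12:00, 13:30-14:15, 17:30-18:00 (add 4h to convert from UTC-4).
Imani in UTC: 07:00-08:45, 12:15-13:00, 15:15-16:45 (subtract 6h to convert from UTC+6).
Gita in UTC: 08:15-14:15, 15:30-17:45 (add 6h to convert from UTC-6).
Jun ∩ Yuki: 06:45-07:45.
Jun ∩ Yuki ∩ Leo: 06:45-07:45.
Jun ∩ Yuki ∩ Leo ∩ Imani: 07:00-07:45.
Jun ∩ Yuki ∩ Leo ∩ Imani ∩ Gita: ∅.
There is no time when everyone is free.

none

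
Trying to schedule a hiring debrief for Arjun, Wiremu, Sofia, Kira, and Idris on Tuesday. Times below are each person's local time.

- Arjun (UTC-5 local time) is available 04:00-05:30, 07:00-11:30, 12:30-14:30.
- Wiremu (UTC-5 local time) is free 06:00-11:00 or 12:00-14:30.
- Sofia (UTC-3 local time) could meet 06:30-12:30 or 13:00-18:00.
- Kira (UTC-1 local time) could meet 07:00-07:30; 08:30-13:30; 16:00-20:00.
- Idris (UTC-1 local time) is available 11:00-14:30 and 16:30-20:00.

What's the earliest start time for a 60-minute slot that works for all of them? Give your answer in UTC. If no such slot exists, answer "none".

Arjun in UTC: 09:00-10:30, 12:00-16:30, 17:30-19:30 (add 5h to convert from UTC-5).
Wiremu in UTC: 11:00-16:00, 17:00-19:30 (add 5h to convert from UTC-5).
Sofia in UTC: 09:30-15:30, 16:00-21:00 (add 3h to convert from UTC-3).
Kira in UTC: 08:00-08:30, 09:30-14:30, 17:00-21:00 (add 1h to convert from UTC-1).
Idris in UTC: 12:00-15:30, 17:30-21:00 (add 1h to convert from UTC-1).
Arjun ∩ Wiremu: 12:00-16:00, 17:30-19:30.
Arjun ∩ Wiremu ∩ Sofia: 12:00-15:30, 17:30-19:30.
Arjun ∩ Wiremu ∩ Sofia ∩ Kira: 12:00-14:30, 17:30-19:30.
Arjun ∩ Wiremu ∩ Sofia ∩ Kira ∩ Idris: 12:00-14:30, 17:30-19:30.
The first common window of at least 60 minutes is 12:00-14:30, so the earliest start is 12:00.

12:00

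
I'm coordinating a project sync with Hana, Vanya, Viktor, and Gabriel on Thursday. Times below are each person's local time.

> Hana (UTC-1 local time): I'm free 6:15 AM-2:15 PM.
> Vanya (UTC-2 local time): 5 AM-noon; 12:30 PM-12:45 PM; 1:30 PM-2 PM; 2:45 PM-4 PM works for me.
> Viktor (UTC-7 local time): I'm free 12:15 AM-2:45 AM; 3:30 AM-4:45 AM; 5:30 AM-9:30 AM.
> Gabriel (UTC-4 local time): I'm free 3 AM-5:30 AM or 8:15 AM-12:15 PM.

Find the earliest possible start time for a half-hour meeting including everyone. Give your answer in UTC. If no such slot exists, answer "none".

07:15

Hana in UTC: 07:15-15:15 (add 1h to convert from UTC-1).
Vanya in UTC: 07:00-14:00, 14:30-14:45, 15:30-16:00, 16:45-18:00 (add 2h to convert from UTC-2).
Viktor in UTC: 07:15-09:45, 10:30-11:45, 12:30-16:30 (add 7h to convert from UTC-7).
Gabriel in UTC: 07:00-09:30, 12:15-16:15 (add 4h to convert from UTC-4).
Hana ∩ Vanya: 07:15-14:00, 14:30-14:45.
Hana ∩ Vanya ∩ Viktor: 07:15-09:45, 10:30-11:45, 12:30-14:00, 14:30-14:45.
Hana ∩ Vanya ∩ Viktor ∩ Gabriel: 07:15-09:30, 12:30-14:00, 14:30-14:45.
The first common window of at least 30 minutes is 07:15-09:30, so the earliest start is 07:15.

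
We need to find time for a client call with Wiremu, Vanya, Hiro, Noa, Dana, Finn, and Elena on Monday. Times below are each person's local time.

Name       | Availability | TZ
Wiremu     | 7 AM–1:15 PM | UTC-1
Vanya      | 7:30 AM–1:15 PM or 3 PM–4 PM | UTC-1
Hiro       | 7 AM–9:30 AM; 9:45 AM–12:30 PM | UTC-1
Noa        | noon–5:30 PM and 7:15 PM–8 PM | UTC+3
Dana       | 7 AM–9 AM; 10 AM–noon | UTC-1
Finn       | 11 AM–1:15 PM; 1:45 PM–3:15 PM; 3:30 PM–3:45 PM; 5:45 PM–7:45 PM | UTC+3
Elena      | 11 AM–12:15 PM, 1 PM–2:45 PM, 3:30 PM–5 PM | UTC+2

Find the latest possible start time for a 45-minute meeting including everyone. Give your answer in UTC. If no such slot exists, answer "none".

Wiremu in UTC: 08:00-14:15 (add 1h to convert from UTC-1).
Vanya in UTC: 08:30-14:15, 16:00-17:00 (add 1h to convert from UTC-1).
Hiro in UTC: 08:00-10:30, 10:45-13:30 (add 1h to convert from UTC-1).
Noa in UTC: 09:00-14:30, 16:15-17:00 (subtract 3h to convert from UTC+3).
Dana in UTC: 08:00-10:00, 11:00-13:00 (add 1h to convert from UTC-1).
Finn in UTC: 08:00-10:15, 10:45-12:15, 12:30-12:45, 14:45-16:45 (subtract 3h to convert from UTC+3).
Elena in UTC: 09:00-10:15, 11:00-12:45, 13:30-15:00 (subtract 2h to convert from UTC+2).
Wiremu ∩ Vanya: 08:30-14:15.
Wiremu ∩ Vanya ∩ Hiro: 08:30-10:30, 10:45-13:30.
Wiremu ∩ Vanya ∩ Hiro ∩ Noa: 09:00-10:30, 10:45-13:30.
Wiremu ∩ Vanya ∩ Hiro ∩ Noa ∩ Dana: 09:00-10:00, 11:00-13:00.
Wiremu ∩ Vanya ∩ Hiro ∩ Noa ∩ Dana ∩ Finn: 09:00-10:00, 11:00-12:15, 12:30-12:45.
Wiremu ∩ Vanya ∩ Hiro ∩ Noa ∩ Dana ∩ Finn ∩ Elena: 09:00-10:00, 11:00-12:15, 12:30-12:45.
Those are the intersection windows.
The last common window of at least 45 minutes is 11:00-12:15; a 45-minute meeting can start as late as 11:30 and still end by 12:15.

11:30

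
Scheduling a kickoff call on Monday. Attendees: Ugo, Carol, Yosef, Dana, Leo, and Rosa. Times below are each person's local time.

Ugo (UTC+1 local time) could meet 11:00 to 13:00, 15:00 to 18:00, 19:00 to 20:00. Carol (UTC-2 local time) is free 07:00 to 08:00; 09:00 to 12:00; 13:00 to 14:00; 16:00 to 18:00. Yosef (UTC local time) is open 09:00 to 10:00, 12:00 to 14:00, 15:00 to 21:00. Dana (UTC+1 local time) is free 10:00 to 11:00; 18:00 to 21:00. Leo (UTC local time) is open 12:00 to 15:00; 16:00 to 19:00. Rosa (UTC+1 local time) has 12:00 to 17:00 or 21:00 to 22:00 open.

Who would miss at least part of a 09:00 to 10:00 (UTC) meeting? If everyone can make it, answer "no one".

Ugo in UTC: 10:00-12:00, 14:00-17:00, 18:00-19:00 (subtract 1h to convert from UTC+1).
Carol in UTC: 09:00-10:00, 11:00-14:00, 15:00-16:00, 18:00-20:00 (add 2h to convert from UTC-2).
Yosef in UTC: 09:00-10:00, 12:00-14:00, 15:00-21:00.
Dana in UTC: 09:00-10:00, 17:00-20:00 (subtract 1h to convert from UTC+1).
Leo in UTC: 12:00-15:00, 16:00-19:00.
Rosa in UTC: 11:00-16:00, 20:00-21:00 (subtract 1h to convert from UTC+1).
Ugo: not fully free for 09:00-10:00. Carol: free for 09:00-10:00. Yosef: free for 09:00-10:00. Dana: free for 09:00-10:00. Leo: not fully free for 09:00-10:00. Rosa: not fully free for 09:00-10:00.

Leo, Rosa, Ugo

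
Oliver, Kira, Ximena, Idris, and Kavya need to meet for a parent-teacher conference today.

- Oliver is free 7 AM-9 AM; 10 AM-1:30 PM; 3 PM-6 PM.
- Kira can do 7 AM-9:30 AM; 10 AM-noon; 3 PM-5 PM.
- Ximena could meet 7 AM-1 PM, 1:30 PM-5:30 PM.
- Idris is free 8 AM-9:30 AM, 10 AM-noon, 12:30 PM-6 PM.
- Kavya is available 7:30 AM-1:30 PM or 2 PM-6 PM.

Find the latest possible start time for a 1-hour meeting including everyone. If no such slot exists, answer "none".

Oliver ∩ Kira: 07:00-09:00, 10:00-12:00, 15:00-17:00.
Oliver ∩ Kira ∩ Ximena: 07:00-09:00, 10:00-12:00, 15:00-17:00.
Oliver ∩ Kira ∩ Ximena ∩ Idris: 08:00-09:00, 10:00-12:00, 15:00-17:00.
Oliver ∩ Kira ∩ Ximena ∩ Idris ∩ Kavya: 08:00-09:00, 10:00-12:00, 15:00-17:00.
The last common window of at least 60 minutes is 15:00-17:00; a 60-minute meeting can start as late as 16:00 and still end by 17:00.

16:00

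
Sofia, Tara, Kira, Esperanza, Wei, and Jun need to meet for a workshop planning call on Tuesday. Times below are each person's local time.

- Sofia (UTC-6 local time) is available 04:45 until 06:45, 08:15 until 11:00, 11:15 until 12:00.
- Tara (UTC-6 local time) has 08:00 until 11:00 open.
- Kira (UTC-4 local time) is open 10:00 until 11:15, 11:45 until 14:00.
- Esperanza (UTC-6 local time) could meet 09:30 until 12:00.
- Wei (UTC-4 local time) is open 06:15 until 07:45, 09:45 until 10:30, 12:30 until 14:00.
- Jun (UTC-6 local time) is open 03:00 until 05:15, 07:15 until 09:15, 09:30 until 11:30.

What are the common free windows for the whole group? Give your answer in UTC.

16:30-17:00

Sofia in UTC: 10:45-12:45, 14:15-17:00, 17:15-18:00 (add 6h to convert from UTC-6).
Tara in UTC: 14:00-17:00 (add 6h to convert from UTC-6).
Kira in UTC: 14:00-15:15, 15:45-18:00 (add 4h to convert from UTC-4).
Esperanza in UTC: 15:30-18:00 (add 6h to convert from UTC-6).
Wei in UTC: 10:15-11:45, 13:45-14:30, 16:30-18:00 (add 4h to convert from UTC-4).
Jun in UTC: 09:00-11:15, 13:15-15:15, 15:30-17:30 (add 6h to convert from UTC-6).
Sofia ∩ Tara: 14:15-17:00.
Sofia ∩ Tara ∩ Kira: 14:15-15:15, 15:45-17:00.
Sofia ∩ Tara ∩ Kira ∩ Esperanza: 15:45-17:00.
Sofia ∩ Tara ∩ Kira ∩ Esperanza ∩ Wei: 16:30-17:00.
Sofia ∩ Tara ∩ Kira ∩ Esperanza ∩ Wei ∩ Jun: 16:30-17:00.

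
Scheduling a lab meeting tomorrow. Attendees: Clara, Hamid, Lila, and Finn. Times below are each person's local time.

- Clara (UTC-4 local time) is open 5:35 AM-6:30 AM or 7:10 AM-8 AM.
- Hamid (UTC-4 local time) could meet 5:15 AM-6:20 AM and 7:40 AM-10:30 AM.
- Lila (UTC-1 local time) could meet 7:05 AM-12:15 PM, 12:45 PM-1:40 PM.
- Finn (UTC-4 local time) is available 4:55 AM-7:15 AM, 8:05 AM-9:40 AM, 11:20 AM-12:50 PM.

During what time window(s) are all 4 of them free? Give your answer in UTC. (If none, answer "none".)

Clara in UTC: 09:35-10:30, 11:10-12:00 (add 4h to convert from UTC-4).
Hamid in UTC: 09:15-10:20, 11:40-14:30 (add 4h to convert from UTC-4).
Lila in UTC: 08:05-13:15, 13:45-14:40 (add 1h to convert from UTC-1).
Finn in UTC: 08:55-11:15, 12:05-13:40, 15:20-16:50 (add 4h to convert from UTC-4).
Clara ∩ Hamid: 09:35-10:20, 11:40-12:00.
Clara ∩ Hamid ∩ Lila: 09:35-10:20, 11:40-12:00.
Clara ∩ Hamid ∩ Lila ∩ Finn: 09:35-10:20.
Those are the intersection windows.

09:35-10:20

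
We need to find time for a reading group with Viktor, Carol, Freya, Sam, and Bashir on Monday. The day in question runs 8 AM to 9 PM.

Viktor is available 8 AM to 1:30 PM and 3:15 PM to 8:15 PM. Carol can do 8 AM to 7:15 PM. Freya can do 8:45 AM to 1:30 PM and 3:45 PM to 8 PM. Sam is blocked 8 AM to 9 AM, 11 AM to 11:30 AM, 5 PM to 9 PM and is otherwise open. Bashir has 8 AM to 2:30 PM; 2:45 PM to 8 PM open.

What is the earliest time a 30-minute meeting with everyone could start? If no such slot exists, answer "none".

Viktor free: 08:00-13:30, 15:15-20:15.
Carol free: 08:00-19:15.
Freya free: 08:45-13:30, 15:45-20:00.
Sam free: 09:00-11:00, 11:30-17:00 (invert busy blocks within the working day).
Bashir free: 08:00-14:30, 14:45-20:00.
Viktor ∩ Carol: 08:00-13:30, 15:15-19:15.
Viktor ∩ Carol ∩ Freya: 08:45-13:30, 15:45-19:15.
Viktor ∩ Carol ∩ Freya ∩ Sam: 09:00-11:00, 11:30-13:30, 15:45-17:00.
Viktor ∩ Carol ∩ Freya ∩ Sam ∩ Bashir: 09:00-11:00, 11:30-13:30, 15:45-17:00.
So the common availability across everyone is 09:00-11:00, 11:30-13:30, 15:45-17:00.
The first common window of at least 30 minutes is 09:00-11:00, so the earliest start is 09:00.

09:00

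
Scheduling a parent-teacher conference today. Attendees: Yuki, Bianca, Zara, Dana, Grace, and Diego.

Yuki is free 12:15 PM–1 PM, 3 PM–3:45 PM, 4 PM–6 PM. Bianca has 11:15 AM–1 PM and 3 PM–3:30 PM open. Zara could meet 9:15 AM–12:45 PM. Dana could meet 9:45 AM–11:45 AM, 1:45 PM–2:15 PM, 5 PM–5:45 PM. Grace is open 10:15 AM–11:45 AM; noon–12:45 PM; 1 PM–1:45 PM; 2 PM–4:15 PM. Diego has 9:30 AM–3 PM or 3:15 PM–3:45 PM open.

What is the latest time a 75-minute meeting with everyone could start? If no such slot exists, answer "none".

Yuki ∩ Bianca: 12:15-13:00, 15:00-15:30.
Yuki ∩ Bianca ∩ Zara: 12:15-12:45.
Yuki ∩ Bianca ∩ Zara ∩ Dana: ∅.
Yuki ∩ Bianca ∩ Zara ∩ Dana ∩ Grace: ∅.
Yuki ∩ Bianca ∩ Zara ∩ Dana ∩ Grace ∩ Diego: ∅.
There is no time when everyone is free.
No common window is at least 75 minutes long.

none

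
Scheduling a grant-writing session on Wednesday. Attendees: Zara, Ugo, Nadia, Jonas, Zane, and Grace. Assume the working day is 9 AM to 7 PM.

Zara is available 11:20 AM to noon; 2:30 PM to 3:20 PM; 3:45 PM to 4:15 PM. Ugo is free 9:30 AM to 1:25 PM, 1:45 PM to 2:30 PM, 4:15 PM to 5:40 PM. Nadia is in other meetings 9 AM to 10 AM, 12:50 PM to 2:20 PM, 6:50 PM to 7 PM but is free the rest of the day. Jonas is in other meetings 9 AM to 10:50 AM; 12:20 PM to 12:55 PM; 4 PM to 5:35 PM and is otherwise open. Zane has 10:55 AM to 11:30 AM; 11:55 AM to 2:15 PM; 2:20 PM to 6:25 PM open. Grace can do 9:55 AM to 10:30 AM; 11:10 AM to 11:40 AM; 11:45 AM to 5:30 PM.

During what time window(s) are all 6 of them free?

Zara free: 11:20-12:00, 14:30-15:20, 15:45-16:15.
Ugo free: 09:30-13:25, 13:45-14:30, 16:15-17:40.
Nadia free: 10:00-12:50, 14:20-18:50 (invert busy blocks within the working day).
Jonas free: 10:50-12:20, 12:55-16:00, 17:35-19:00 (invert busy blocks within the working day).
Zane free: 10:55-11:30, 11:55-14:15, 14:20-18:25.
Grace free: 09:55-10:30, 11:10-11:40, 11:45-17:30.
Zara ∩ Ugo: 11:20-12:00.
Zara ∩ Ugo ∩ Nadia: 11:20-12:00.
Zara ∩ Ugo ∩ Nadia ∩ Jonas: 11:20-12:00.
Zara ∩ Ugo ∩ Nadia ∩ Jonas ∩ Zane: 11:20-11:30, 11:55-12:00.
Zara ∩ Ugo ∩ Nadia ∩ Jonas ∩ Zane ∩ Grace: 11:20-11:30, 11:55-12:00.

11:20-11:30, 11:55-12:00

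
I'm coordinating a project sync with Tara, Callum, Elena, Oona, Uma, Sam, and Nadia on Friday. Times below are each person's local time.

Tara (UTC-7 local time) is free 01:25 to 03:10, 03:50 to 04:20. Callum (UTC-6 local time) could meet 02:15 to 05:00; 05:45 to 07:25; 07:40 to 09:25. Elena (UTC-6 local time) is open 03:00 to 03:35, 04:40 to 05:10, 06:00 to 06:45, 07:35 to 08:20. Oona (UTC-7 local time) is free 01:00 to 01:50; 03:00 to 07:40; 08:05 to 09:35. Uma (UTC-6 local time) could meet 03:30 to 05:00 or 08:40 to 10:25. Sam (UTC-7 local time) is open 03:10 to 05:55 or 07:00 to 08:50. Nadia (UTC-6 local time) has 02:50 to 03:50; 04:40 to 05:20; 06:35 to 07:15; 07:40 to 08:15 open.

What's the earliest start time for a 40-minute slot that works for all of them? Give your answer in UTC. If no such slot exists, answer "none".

none

Tara in UTC: 08:25-10:10, 10:50-11:20 (add 7h to convert from UTC-7).
Callum in UTC: 08:15-11:00, 11:45-13:25, 13:40-15:25 (add 6h to convert from UTC-6).
Elena in UTC: 09:00-09:35, 10:40-11:10, 12:00-12:45, 13:35-14:20 (add 6h to convert from UTC-6).
Oona in UTC: 08:00-08:50, 10:00-14:40, 15:05-16:35 (add 7h to convert from UTC-7).
Uma in UTC: 09:30-11:00, 14:40-16:25 (add 6h to convert from UTC-6).
Sam in UTC: 10:10-12:55, 14:00-15:50 (add 7h to convert from UTC-7).
Nadia in UTC: 08:50-09:50, 10:40-11:20, 12:35-13:15, 13:40-14:15 (add 6h to convert from UTC-6).
Tara ∩ Callum: 08:25-10:10, 10:50-11:00.
Tara ∩ Callum ∩ Elena: 09:00-09:35, 10:50-11:00.
Tara ∩ Callum ∩ Elena ∩ Oona: 10:50-11:00.
Tara ∩ Callum ∩ Elena ∩ Oona ∩ Uma: 10:50-11:00.
Tara ∩ Callum ∩ Elena ∩ Oona ∩ Uma ∩ Sam: 10:50-11:00.
Tara ∩ Callum ∩ Elena ∩ Oona ∩ Uma ∩ Sam ∩ Nadia: 10:50-11:00.
No common window is at least 40 minutes long.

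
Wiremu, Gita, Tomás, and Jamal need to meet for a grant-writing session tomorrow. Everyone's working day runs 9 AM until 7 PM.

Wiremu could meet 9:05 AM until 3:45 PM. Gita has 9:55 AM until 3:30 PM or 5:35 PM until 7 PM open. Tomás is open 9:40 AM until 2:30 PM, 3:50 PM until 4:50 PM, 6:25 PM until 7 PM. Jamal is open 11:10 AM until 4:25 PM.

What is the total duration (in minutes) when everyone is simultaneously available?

200

Wiremu ∩ Gita: 09:55-15:30.
Wiremu ∩ Gita ∩ Tomás: 09:55-14:30.
Wiremu ∩ Gita ∩ Tomás ∩ Jamal: 11:10-14:30.
That's a single block of 200 minutes.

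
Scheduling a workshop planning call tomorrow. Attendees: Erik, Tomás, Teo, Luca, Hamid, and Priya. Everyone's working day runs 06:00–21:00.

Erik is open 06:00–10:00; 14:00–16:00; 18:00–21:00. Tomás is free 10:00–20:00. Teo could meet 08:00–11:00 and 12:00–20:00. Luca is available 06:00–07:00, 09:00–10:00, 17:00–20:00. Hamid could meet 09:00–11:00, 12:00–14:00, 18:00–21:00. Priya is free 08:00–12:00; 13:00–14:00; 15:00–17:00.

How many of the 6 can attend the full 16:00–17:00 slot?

Tomás, Teo, and Priya can make the full 16:00-17:00 slot — that's 3.

3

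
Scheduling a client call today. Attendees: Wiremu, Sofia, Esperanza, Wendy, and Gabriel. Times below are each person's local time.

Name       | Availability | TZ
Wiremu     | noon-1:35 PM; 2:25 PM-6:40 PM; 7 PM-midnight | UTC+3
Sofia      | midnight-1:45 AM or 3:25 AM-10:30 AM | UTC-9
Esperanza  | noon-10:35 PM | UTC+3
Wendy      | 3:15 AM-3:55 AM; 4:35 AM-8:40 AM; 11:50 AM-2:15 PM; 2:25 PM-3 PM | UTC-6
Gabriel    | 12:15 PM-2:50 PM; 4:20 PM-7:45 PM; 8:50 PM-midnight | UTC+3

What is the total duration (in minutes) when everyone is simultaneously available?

220

Wiremu in UTC: 09:00-10:35, 11:25-15:40, 16:00-21:00 (subtract 3h to convert from UTC+3).
Sofia in UTC: 09:00-10:45, 12:25-19:30 (add 9h to convert from UTC-9).
Esperanza in UTC: 09:00-19:35 (subtract 3h to convert from UTC+3).
Wendy in UTC: 09:15-09:55, 10:35-14:40, 17:50-20:15, 20:25-21:00 (add 6h to convert from UTC-6).
Gabriel in UTC: 09:15-11:50, 13:20-16:45, 17:50-21:00 (subtract 3h to convert from UTC+3).
Wiremu ∩ Sofia: 09:00-10:35, 12:25-15:40, 16:00-19:30.
Wiremu ∩ Sofia ∩ Esperanza: 09:00-10:35, 12:25-15:40, 16:00-19:30.
Wiremu ∩ Sofia ∩ Esperanza ∩ Wendy: 09:15-09:55, 12:25-14:40, 17:50-19:30.
Wiremu ∩ Sofia ∩ Esperanza ∩ Wendy ∩ Gabriel: 09:15-09:55, 13:20-14:40, 17:50-19:30.
So the common availability across everyone is 09:15-09:55, 13:20-14:40, 17:50-19:30.
Summing the common windows: 40 + 80 + 100 = 220 minutes.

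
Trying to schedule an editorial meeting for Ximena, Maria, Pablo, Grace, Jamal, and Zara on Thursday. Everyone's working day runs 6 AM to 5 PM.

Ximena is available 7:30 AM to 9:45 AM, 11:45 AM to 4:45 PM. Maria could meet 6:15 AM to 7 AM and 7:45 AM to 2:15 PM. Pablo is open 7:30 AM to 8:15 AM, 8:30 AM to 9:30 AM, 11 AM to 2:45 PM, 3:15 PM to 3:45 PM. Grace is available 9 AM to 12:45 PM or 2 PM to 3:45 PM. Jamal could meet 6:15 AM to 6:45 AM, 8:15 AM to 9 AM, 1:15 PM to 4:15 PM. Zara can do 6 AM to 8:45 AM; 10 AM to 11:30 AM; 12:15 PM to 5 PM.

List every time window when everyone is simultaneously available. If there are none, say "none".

Ximena ∩ Maria: 07:45-09:45, 11:45-14:15.
Ximena ∩ Maria ∩ Pablo: 07:45-08:15, 08:30-09:30, 11:45-14:15.
Ximena ∩ Maria ∩ Pablo ∩ Grace: 09:00-09:30, 11:45-12:45, 14:00-14:15.
Ximena ∩ Maria ∩ Pablo ∩ Grace ∩ Jamal: 14:00-14:15.
Ximena ∩ Maria ∩ Pablo ∩ Grace ∩ Jamal ∩ Zara: 14:00-14:15.

14:00-14:15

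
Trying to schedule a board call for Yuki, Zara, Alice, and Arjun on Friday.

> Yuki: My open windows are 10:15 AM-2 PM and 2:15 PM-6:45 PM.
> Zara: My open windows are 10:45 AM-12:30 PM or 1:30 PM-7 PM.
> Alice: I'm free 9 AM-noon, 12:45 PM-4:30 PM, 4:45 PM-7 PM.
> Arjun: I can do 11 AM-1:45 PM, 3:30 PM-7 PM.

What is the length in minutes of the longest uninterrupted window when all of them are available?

120

Yuki ∩ Zara: 10:45-12:30, 13:30-14:00, 14:15-18:45.
Yuki ∩ Zara ∩ Alice: 10:45-12:00, 13:30-14:00, 14:15-16:30, 16:45-18:45.
Yuki ∩ Zara ∩ Alice ∩ Arjun: 11:00-12:00, 13:30-13:45, 15:30-16:30, 16:45-18:45.
The longest is 16:45-18:45 at 120 minutes.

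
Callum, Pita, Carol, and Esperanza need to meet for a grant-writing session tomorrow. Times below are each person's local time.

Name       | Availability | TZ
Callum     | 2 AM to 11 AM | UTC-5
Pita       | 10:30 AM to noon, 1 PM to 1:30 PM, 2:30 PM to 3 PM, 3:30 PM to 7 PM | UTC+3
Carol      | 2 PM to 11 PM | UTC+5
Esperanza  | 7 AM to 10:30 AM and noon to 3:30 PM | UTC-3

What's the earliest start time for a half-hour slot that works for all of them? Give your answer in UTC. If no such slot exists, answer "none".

Callum in UTC: 07:00-16:00 (add 5h to convert from UTC-5).
Pita in UTC: 07:30-09:00, 10:00-10:30, 11:30-12:00, 12:30-16:00 (subtract 3h to convert from UTC+3).
Carol in UTC: 09:00-18:00 (subtract 5h to convert from UTC+5).
Esperanza in UTC: 10:00-13:30, 15:00-18:30 (add 3h to convert from UTC-3).
Callum ∩ Pita: 07:30-09:00, 10:00-10:30, 11:30-12:00, 12:30-16:00.
Callum ∩ Pita ∩ Carol: 10:00-10:30, 11:30-12:00, 12:30-16:00.
Callum ∩ Pita ∩ Carol ∩ Esperanza: 10:00-10:30, 11:30-12:00, 12:30-13:30, 15:00-16:00.
The first common window of at least 30 minutes is 10:00-10:30, so the earliest start is 10:00.

10:00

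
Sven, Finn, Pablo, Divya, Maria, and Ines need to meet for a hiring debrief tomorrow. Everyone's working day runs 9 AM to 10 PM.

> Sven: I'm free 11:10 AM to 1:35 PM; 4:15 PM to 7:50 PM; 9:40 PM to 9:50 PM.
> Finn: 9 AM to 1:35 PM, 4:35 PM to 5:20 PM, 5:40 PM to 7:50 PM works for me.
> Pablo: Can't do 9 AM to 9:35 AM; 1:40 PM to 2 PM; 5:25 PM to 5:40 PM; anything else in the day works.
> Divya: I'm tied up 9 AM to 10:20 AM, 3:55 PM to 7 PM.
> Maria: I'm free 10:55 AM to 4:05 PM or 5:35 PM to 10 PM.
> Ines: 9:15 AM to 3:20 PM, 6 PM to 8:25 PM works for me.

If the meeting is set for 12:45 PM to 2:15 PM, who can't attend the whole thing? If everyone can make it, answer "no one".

Sven free: 11:10-13:35, 16:15-19:50, 21:40-21:50.
Finn free: 09:00-13:35, 16:35-17:20, 17:40-19:50.
Pablo free: 09:35-13:40, 14:00-17:25, 17:40-22:00 (invert busy blocks within the working day).
Divya free: 10:20-15:55, 19:00-22:00 (invert busy blocks within the working day).
Maria free: 10:55-16:05, 17:35-22:00.
Ines free: 09:15-15:20, 18:00-20:25.
Sven: not fully free for 12:45-14:15. Finn: not fully free for 12:45-14:15. Pablo: not fully free for 12:45-14:15. Divya: free for 12:45-14:15. Maria: free for 12:45-14:15. Ines: free for 12:45-14:15.

Finn, Pablo, Sven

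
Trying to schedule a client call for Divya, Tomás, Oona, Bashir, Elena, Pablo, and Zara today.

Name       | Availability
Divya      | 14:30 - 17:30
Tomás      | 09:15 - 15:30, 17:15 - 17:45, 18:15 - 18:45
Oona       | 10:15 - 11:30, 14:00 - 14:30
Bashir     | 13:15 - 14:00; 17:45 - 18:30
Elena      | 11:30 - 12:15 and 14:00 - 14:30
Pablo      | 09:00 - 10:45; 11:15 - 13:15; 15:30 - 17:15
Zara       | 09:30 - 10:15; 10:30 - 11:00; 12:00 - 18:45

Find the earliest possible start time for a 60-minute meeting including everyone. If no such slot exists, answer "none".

none

Divya ∩ Tomás: 14:30-15:30, 17:15-17:30.
Divya ∩ Tomás ∩ Oona: ∅.
Divya ∩ Tomás ∩ Oona ∩ Bashir: ∅.
Divya ∩ Tomás ∩ Oona ∩ Bashir ∩ Elena: ∅.
Divya ∩ Tomás ∩ Oona ∩ Bashir ∩ Elena ∩ Pablo: ∅.
Divya ∩ Tomás ∩ Oona ∩ Bashir ∩ Elena ∩ Pablo ∩ Zara: ∅.
There is no time when everyone is free.
No common window is at least 60 minutes long.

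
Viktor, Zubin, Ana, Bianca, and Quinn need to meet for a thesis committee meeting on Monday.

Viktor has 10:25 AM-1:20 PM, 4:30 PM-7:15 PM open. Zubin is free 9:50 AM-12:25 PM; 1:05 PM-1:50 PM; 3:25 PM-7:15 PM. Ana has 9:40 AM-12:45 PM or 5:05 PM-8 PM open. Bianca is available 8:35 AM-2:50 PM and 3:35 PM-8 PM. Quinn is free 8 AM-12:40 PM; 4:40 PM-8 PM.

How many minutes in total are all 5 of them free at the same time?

250

Viktor ∩ Zubin: 10:25-12:25, 13:05-13:20, 16:30-19:15.
Viktor ∩ Zubin ∩ Ana: 10:25-12:25, 17:05-19:15.
Viktor ∩ Zubin ∩ Ana ∩ Bianca: 10:25-12:25, 17:05-19:15.
Viktor ∩ Zubin ∩ Ana ∩ Bianca ∩ Quinn: 10:25-12:25, 17:05-19:15.
So the common availability across everyone is 10:25-12:25, 17:05-19:15.
Summing the common windows: 120 + 130 = 250 minutes.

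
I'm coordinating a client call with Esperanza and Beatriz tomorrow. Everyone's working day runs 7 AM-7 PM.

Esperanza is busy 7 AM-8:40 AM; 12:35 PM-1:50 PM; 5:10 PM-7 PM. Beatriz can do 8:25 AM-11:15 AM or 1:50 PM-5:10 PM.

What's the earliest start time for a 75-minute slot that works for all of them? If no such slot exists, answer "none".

08:40

Esperanza free: 08:40-12:35, 13:50-17:10 (invert busy blocks within the working day).
Beatriz free: 08:25-11:15, 13:50-17:10.
Esperanza ∩ Beatriz: 08:40-11:15, 13:50-17:10.
Those are the intersection windows.
The first common window of at least 75 minutes is 08:40-11:15, so the earliest start is 08:40.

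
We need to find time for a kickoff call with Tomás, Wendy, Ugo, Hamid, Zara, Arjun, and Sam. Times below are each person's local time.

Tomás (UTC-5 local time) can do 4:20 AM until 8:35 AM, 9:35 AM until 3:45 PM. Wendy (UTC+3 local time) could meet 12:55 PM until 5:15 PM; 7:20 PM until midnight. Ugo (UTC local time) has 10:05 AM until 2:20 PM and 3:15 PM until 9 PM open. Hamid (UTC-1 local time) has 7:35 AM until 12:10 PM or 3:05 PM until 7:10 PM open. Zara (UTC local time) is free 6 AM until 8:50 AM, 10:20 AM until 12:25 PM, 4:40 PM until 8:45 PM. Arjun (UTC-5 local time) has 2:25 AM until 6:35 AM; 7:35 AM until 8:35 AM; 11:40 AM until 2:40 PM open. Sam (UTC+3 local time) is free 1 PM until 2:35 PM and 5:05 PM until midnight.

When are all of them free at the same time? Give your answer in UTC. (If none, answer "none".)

Tomás in UTC: 09:20-13:35, 14:35-20:45 (add 5h to convert from UTC-5).
Wendy in UTC: 09:55-14:15, 16:20-21:00 (subtract 3h to convert from UTC+3).
Ugo in UTC: 10:05-14:20, 15:15-21:00.
Hamid in UTC: 08:35-13:10, 16:05-20:10 (add 1h to convert from UTC-1).
Zara in UTC: 06:00-08:50, 10:20-12:25, 16:40-20:45.
Arjun in UTC: 07:25-11:35, 12:35-13:35, 16:40-19:40 (add 5h to convert from UTC-5).
Sam in UTC: 10:00-11:35, 14:05-21:00 (subtract 3h to convert from UTC+3).
Tomás ∩ Wendy: 09:55-13:35, 16:20-20:45.
Tomás ∩ Wendy ∩ Ugo: 10:05-13:35, 16:20-20:45.
Tomás ∩ Wendy ∩ Ugo ∩ Hamid: 10:05-13:10, 16:20-20:10.
Tomás ∩ Wendy ∩ Ugo ∩ Hamid ∩ Zara: 10:20-12:25, 16:40-20:10.
Tomás ∩ Wendy ∩ Ugo ∩ Hamid ∩ Zara ∩ Arjun: 10:20-11:35, 16:40-19:40.
Tomás ∩ Wendy ∩ Ugo ∩ Hamid ∩ Zara ∩ Arjun ∩ Sam: 10:20-11:35, 16:40-19:40.

10:20-11:35, 16:40-19:40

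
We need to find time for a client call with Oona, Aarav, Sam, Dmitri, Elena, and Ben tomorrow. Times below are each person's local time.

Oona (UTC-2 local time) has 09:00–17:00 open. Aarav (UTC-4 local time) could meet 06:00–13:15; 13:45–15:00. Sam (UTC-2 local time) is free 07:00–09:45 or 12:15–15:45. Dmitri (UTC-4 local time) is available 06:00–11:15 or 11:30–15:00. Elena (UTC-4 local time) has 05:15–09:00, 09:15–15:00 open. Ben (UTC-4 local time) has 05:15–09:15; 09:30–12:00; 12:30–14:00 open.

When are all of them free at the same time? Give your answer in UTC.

Oona in UTC: 11:00-19:00 (add 2h to convert from UTC-2).
Aarav in UTC: 10:00-17:15, 17:45-19:00 (add 4h to convert from UTC-4).
Sam in UTC: 09:00-11:45, 14:15-17:45 (add 2h to convert from UTC-2).
Dmitri in UTC: 10:00-15:15, 15:30-19:00 (add 4h to convert from UTC-4).
Elena in UTC: 09:15-13:00, 13:15-19:00 (add 4h to convert from UTC-4).
Ben in UTC: 09:15-13:15, 13:30-16:00, 16:30-18:00 (add 4h to convert from UTC-4).
Oona ∩ Aarav: 11:00-17:15, 17:45-19:00.
Oona ∩ Aarav ∩ Sam: 11:00-11:45, 14:15-17:15.
Oona ∩ Aarav ∩ Sam ∩ Dmitri: 11:00-11:45, 14:15-15:15, 15:30-17:15.
Oona ∩ Aarav ∩ Sam ∩ Dmitri ∩ Elena: 11:00-11:45, 14:15-15:15, 15:30-17:15.
Oona ∩ Aarav ∩ Sam ∩ Dmitri ∩ Elena ∩ Ben: 11:00-11:45, 14:15-15:15, 15:30-16:00, 16:30-17:15.

11:00-11:45, 14:15-15:15, 15:30-16:00, 16:30-17:15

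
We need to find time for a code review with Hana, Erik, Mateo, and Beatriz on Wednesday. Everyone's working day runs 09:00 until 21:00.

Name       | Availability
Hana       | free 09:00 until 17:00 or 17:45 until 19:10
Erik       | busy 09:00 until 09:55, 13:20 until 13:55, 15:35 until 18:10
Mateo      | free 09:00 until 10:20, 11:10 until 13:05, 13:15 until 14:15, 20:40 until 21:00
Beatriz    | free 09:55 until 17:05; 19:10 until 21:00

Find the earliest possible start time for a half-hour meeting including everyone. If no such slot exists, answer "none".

Hana free: 09:00-17:00, 17:45-19:10.
Erik free: 09:55-13:20, 13:55-15:35, 18:10-21:00 (invert busy blocks within the working day).
Mateo free: 09:00-10:20, 11:10-13:05, 13:15-14:15, 20:40-21:00.
Beatriz free: 09:55-17:05, 19:10-21:00.
Hana ∩ Erik: 09:55-13:20, 13:55-15:35, 18:10-19:10.
Hana ∩ Erik ∩ Mateo: 09:55-10:20, 11:10-13:05, 13:15-13:20, 13:55-14:15.
Hana ∩ Erik ∩ Mateo ∩ Beatriz: 09:55-10:20, 11:10-13:05, 13:15-13:20, 13:55-14:15.
Those are the intersection windows.
The first common window of at least 30 minutes is 11:10-13:05, so the earliest start is 11:10.

11:10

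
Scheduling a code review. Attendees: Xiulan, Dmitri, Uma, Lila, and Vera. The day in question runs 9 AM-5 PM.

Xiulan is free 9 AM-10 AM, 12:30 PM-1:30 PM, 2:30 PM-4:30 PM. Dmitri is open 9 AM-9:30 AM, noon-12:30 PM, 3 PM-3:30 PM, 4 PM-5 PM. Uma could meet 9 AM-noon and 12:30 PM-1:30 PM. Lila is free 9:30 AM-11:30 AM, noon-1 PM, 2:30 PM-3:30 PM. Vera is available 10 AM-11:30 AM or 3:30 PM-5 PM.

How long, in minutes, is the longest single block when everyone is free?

Xiulan ∩ Dmitri: 09:00-09:30, 15:00-15:30, 16:00-16:30.
Xiulan ∩ Dmitri ∩ Uma: 09:00-09:30.
Xiulan ∩ Dmitri ∩ Uma ∩ Lila: ∅.
Xiulan ∩ Dmitri ∩ Uma ∩ Lila ∩ Vera: ∅.
There is no time when everyone is free.
No common window exists, so the longest block is 0 minutes.

0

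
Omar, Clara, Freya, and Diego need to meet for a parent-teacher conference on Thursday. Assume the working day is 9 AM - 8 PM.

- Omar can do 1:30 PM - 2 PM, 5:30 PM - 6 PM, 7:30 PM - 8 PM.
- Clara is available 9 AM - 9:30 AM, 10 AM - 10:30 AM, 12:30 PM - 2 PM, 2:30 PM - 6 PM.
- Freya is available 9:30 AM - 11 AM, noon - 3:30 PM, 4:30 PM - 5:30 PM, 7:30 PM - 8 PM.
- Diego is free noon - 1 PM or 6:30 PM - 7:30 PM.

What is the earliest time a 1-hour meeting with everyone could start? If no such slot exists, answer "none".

Omar ∩ Clara: 13:30-14:00, 17:30-18:00.
Omar ∩ Clara ∩ Freya: 13:30-14:00.
Omar ∩ Clara ∩ Freya ∩ Diego: ∅.
There is no time when everyone is free.
No common window is at least 60 minutes long.

none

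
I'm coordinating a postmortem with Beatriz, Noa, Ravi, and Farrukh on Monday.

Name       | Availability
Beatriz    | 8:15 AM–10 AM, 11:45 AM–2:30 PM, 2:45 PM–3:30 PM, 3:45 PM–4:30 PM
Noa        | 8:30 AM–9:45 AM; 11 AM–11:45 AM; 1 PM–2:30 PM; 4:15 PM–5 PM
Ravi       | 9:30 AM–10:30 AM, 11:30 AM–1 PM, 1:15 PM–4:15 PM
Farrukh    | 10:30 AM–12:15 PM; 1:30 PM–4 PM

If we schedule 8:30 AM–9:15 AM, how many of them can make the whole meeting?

Beatriz and Noa can make the full 08:30-09:15 slot — that's 2.

2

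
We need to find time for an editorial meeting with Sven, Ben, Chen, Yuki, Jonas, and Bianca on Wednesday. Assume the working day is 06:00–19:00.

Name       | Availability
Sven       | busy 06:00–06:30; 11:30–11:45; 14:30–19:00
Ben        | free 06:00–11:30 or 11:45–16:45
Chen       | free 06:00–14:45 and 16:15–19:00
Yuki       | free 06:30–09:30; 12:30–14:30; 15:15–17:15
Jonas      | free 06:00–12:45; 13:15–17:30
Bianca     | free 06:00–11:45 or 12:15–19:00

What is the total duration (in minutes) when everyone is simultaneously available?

Sven free: 06:30-11:30, 11:45-14:30 (invert busy blocks within the working day).
Ben free: 06:00-11:30, 11:45-16:45.
Chen free: 06:00-14:45, 16:15-19:00.
Yuki free: 06:30-09:30, 12:30-14:30, 15:15-17:15.
Jonas free: 06:00-12:45, 13:15-17:30.
Bianca free: 06:00-11:45, 12:15-19:00.
Sven ∩ Ben: 06:30-11:30, 11:45-14:30.
Sven ∩ Ben ∩ Chen: 06:30-11:30, 11:45-14:30.
Sven ∩ Ben ∩ Chen ∩ Yuki: 06:30-09:30, 12:30-14:30.
Sven ∩ Ben ∩ Chen ∩ Yuki ∩ Jonas: 06:30-09:30, 12:30-12:45, 13:15-14:30.
Sven ∩ Ben ∩ Chen ∩ Yuki ∩ Jonas ∩ Bianca: 06:30-09:30, 12:30-12:45, 13:15-14:30.
Summing the common windows: 180 + 15 + 75 = 270 minutes.

270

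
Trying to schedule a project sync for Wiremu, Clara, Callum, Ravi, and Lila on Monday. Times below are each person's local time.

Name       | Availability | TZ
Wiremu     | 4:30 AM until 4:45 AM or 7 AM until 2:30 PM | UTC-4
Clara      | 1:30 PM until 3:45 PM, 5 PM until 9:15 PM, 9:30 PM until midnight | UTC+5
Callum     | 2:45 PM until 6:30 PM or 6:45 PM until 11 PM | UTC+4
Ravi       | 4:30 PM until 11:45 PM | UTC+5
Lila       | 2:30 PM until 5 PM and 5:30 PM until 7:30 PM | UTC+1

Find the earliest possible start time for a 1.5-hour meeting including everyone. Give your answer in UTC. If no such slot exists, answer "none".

16:30

Wiremu in UTC: 08:30-08:45, 11:00-18:30 (add 4h to convert from UTC-4).
Clara in UTC: 08:30-10:45, 12:00-16:15, 16:30-19:00 (subtract 5h to convert from UTC+5).
Callum in UTC: 10:45-14:30, 14:45-19:00 (subtract 4h to convert from UTC+4).
Ravi in UTC: 11:30-18:45 (subtract 5h to convert from UTC+5).
Lila in UTC: 13:30-16:00, 16:30-18:30 (subtract 1h to convert from UTC+1).
Wiremu ∩ Clara: 08:30-08:45, 12:00-16:15, 16:30-18:30.
Wiremu ∩ Clara ∩ Callum: 12:00-14:30, 14:45-16:15, 16:30-18:30.
Wiremu ∩ Clara ∩ Callum ∩ Ravi: 12:00-14:30, 14:45-16:15, 16:30-18:30.
Wiremu ∩ Clara ∩ Callum ∩ Ravi ∩ Lila: 13:30-14:30, 14:45-16:00, 16:30-18:30.
So the common availability across everyone is 13:30-14:30, 14:45-16:00, 16:30-18:30.
The first common window of at least 90 minutes is 16:30-18:30, so the earliest start is 16:30.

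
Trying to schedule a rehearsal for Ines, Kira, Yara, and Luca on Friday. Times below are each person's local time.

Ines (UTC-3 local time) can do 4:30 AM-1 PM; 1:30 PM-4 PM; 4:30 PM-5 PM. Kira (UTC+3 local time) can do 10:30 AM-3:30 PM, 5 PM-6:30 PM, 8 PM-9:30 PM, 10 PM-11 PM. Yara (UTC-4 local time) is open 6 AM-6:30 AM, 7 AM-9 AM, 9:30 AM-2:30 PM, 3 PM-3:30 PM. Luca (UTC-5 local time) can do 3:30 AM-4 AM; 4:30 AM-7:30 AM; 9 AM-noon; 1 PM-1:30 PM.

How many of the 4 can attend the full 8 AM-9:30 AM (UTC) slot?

Ines in UTC: 07:30-16:00, 16:30-19:00, 19:30-20:00 (add 3h to convert from UTC-3).
Kira in UTC: 07:30-12:30, 14:00-15:30, 17:00-18:30, 19:00-20:00 (subtract 3h to convert from UTC+3).
Yara in UTC: 10:00-10:30, 11:00-13:00, 13:30-18:30, 19:00-19:30 (add 4h to convert from UTC-4).
Luca in UTC: 08:30-09:00, 09:30-12:30, 14:00-17:00, 18:00-18:30 (add 5h to convert from UTC-5).
Ines and Kira can make the full 08:00-09:30 slot — that's 2.

2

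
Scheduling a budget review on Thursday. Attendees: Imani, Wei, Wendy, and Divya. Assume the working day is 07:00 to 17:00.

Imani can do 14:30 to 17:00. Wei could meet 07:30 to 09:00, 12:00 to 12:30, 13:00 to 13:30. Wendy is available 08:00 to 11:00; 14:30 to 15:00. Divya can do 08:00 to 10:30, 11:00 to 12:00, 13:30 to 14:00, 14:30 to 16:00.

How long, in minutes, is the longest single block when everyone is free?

Imani ∩ Wei: ∅.
Imani ∩ Wei ∩ Wendy: ∅.
Imani ∩ Wei ∩ Wendy ∩ Divya: ∅.
There is no time when everyone is free.
No common window exists, so the longest block is 0 minutes.

0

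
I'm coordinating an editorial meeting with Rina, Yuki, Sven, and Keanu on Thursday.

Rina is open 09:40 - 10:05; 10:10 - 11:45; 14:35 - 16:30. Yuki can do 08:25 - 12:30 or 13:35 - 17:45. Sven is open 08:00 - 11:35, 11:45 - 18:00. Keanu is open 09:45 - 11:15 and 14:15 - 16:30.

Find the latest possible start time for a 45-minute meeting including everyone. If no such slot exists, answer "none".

15:45

Rina ∩ Yuki: 09:40-10:05, 10:10-11:45, 14:35-16:30.
Rina ∩ Yuki ∩ Sven: 09:40-10:05, 10:10-11:35, 14:35-16:30.
Rina ∩ Yuki ∩ Sven ∩ Keanu: 09:45-10:05, 10:10-11:15, 14:35-16:30.
Those are the intersection windows.
The last common window of at least 45 minutes is 14:35-16:30; a 45-minute meeting can start as late as 15:45 and still end by 16:30.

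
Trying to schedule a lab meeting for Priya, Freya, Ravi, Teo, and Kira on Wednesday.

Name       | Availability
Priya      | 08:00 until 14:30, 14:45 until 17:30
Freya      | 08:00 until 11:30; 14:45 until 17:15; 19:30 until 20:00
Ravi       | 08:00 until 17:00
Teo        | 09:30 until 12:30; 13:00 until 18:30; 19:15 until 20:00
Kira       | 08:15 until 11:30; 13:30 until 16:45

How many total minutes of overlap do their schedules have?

240

Priya ∩ Freya: 08:00-11:30, 14:45-17:15.
Priya ∩ Freya ∩ Ravi: 08:00-11:30, 14:45-17:00.
Priya ∩ Freya ∩ Ravi ∩ Teo: 09:30-11:30, 14:45-17:00.
Priya ∩ Freya ∩ Ravi ∩ Teo ∩ Kira: 09:30-11:30, 14:45-16:45.
Summing the common windows: 120 + 120 = 240 minutes.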